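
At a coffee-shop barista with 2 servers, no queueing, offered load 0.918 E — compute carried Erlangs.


B(2,0.918) = 0.180118 (Erlang-B)
Carried load = a(1 − B) = 0.918·(1 − 0.180118) = 0.918·0.819882 = 0.7527 E

Final: 0.7527 Erlangs


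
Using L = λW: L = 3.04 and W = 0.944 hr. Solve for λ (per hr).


λ = L/W = 3.04/0.944 = 3.2203 /hr

Final: 3.2203 /hr


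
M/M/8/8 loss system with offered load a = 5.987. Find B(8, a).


B(c,a) = (a^c/c!) / Σ_{k=0}^{c} a^k/k!
a^8/8! = 40.940538
Σ terms (k=0..8): 1.00000 + 5.98700 + 17.92208 + 35.76651 + 53.53352 + 64.10104 + 63.96215 + 54.70591 + 40.94054 = 337.918746
B = 40.940538/337.918746 = 0.121155

Final: 0.121155


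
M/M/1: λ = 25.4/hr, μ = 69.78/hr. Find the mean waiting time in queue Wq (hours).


ρ = 25.4/69.78 = 0.3640
Wq = ρ/(μ−λ) = 0.3640/(69.78 − 25.4) = 0.3640/44.38 = 0.008202 hr

Final: 0.008202 hr


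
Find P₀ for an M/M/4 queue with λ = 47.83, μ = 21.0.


a = λ/μ = 47.83/21.0 = 2.2776; ρ = a/c = 0.5694
Σ_{k=0}^{3} a^k/k! (terms k=0..3) = 1.00000 + 2.27762 + 2.59377 + 1.96921 = 7.84060
Tail: a^4/(4!(1−ρ)) = 26.91066/(24·0.4306) = 2.60402
P₀ = 1/(7.84060 + 2.60402) = 1/10.44462 = 0.095743

Final: 0.095743


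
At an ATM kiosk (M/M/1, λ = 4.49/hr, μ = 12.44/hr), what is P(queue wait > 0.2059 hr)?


ρ = 4.49/12.44 = 0.3609
P(Wq > t) = ρ·e^{−(μ−λ)t} = 0.3609·e^{−1.6369}
= 0.3609·0.194581 = 0.070231

Final: 0.070231


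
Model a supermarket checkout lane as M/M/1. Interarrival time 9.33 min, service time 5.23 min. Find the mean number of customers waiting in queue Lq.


λ = 60/9.33 = 6.4309 /hr
μ = 60/5.23 = 11.4723 /hr
ρ = λ/μ = 6.4309/11.4723 = 0.5606
Lq = ρ²/(1−ρ) = 0.3142/0.4394 = 0.7151

Final: 0.7151


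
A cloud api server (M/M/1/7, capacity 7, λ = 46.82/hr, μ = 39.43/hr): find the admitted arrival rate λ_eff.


ρ = 1.1874; P_K = (1−ρ)ρ^7/(1−ρ^8) = 0.211304
λ_eff = λ(1 − P_K) = 46.82·(1 − 0.211304) = 46.82·0.788696 = 36.9268 /hr

Final: 36.9268 /hr


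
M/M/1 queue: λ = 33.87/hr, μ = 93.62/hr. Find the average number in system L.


ρ = λ/μ = 33.87/93.62 = 0.3618
L = ρ/(1−ρ) = 0.3618/(1 − 0.3618) = 0.3618/0.6382 = 0.5669

Final: 0.5669


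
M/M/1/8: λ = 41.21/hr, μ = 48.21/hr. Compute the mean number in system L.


ρ = 41.21/48.21 = 0.8548
L = ρ[1 − (K+1)ρ^K + Kρ^(K+1)] / [(1−ρ)(1−ρ^(K+1))]
Numerator: 0.8548·(1 − 9·0.285052 + 8·0.243663) = 0.328104
Denominator: (0.1452)·(0.756337) = 0.109819
L = 0.328104/0.109819 = 2.9877

Final: 2.9877


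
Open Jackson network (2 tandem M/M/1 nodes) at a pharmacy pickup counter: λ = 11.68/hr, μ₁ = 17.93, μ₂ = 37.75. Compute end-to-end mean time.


Each node sees arrival rate λ = 11.68/hr (tandem ⇒ throughput preserved).
W₁ = 1/(μ₁−λ) = 1/(17.93−11.68) = 0.16000 hr
W₂ = 1/(μ₂−λ) = 1/(37.75−11.68) = 0.03836 hr
W_total = W₁ + W₂ = 0.16000 + 0.03836 = 0.19836 hr

Final: 0.19836 hr


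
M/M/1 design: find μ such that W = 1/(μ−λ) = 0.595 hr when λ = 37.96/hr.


W = 1/(μ−λ) ⇒ μ − λ = 1/W = 1/0.595 = 1.6807
μ = λ + 1/W = 37.96 + 1.6807 = 39.6407 per hr

Final: 39.6407 /hr


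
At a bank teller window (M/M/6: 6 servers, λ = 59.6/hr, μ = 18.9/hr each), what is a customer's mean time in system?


a = 3.1534; ρ = 0.5256; P₀ = 0.041754
Lq = P₀·a^c·ρ/(c!(1−ρ)²) = 0.13316
Wq = Lq/λ = 0.13316/59.6 = 0.002234 hr
W = Wq + 1/μ = 0.002234 + 0.05291 = 0.05514 hr

Final: 0.05514 hr


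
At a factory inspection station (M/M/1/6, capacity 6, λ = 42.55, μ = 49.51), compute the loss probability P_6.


ρ = λ/μ = 42.55/49.51 = 0.8594
P_K = (1−ρ)ρ^K/(1−ρ^(K+1)) = (0.1406·0.402939)/(1 − 0.346295)
= 0.056644/0.653705 = 0.086651

Final: 0.086651


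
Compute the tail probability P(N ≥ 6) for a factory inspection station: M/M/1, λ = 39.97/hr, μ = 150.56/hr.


ρ = 39.97/150.56 = 0.2655
P(N ≥ n) = ρ^n = 0.2655^6 = 0.0003501

Final: 0.0003501


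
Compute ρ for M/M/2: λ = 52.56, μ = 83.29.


ρ = λ/(cμ) = 52.56/(2·83.29) = 52.56/166.58 = 0.3155

Final: 0.3155


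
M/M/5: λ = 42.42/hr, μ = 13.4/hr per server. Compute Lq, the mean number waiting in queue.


a = λ/μ = 3.1657; ρ = a/5 = 0.6331
P₀ = 0.038655
Lq = P₀·a^c·ρ / (c!·(1−ρ)²) = 0.038655·317.92840·0.6331/(120·0.13459)
= 0.48176

Final: 0.48176


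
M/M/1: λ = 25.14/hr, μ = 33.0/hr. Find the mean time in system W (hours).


W = 1/(μ−λ) = 1/(33.0 − 25.14) = 1/7.86 = 0.1272 hr

Final: 0.1272 hr


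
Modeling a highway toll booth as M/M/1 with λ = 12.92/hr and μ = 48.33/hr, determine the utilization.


ρ = λ/μ = 12.92/48.33 = 0.2673

Final: 0.2673


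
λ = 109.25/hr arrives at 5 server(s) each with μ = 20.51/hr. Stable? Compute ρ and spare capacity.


Total capacity cμ = 5·20.51 = 102.55/hr
ρ = λ/(cμ) = 109.25/102.55 = 1.0653
Stable ⇔ ρ < 1: NO
Spare capacity = cμ − λ = 102.55 − 109.25 = -6.70/hr

Final: ρ = 1.0653; unstable; margin = -6.70/hr


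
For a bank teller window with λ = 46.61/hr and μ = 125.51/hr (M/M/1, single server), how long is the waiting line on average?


ρ = 46.61/125.51 = 0.3714
Lq = ρ²/(1−ρ) = 0.1379/0.6286 = 0.2194

Final: 0.2194


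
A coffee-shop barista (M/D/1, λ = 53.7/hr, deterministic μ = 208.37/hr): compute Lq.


ρ = 53.7/208.37 = 0.2577
M/D/1: Lq = ρ²/(2(1−ρ)) = 0.06642/(2·0.7423) = 0.04474

Final: 0.04474


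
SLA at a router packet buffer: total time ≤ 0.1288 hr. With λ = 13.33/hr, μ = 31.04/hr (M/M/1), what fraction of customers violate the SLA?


W ~ Exponential(μ−λ) for M/M/1.
μ − λ = 31.04 − 13.33 = 17.7100
P(W > t) = e^{−(μ−λ)t} = e^{−2.2810} = 0.102177

Final: 0.102177


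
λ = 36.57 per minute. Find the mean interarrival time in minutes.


Mean interarrival time = 1/λ = 1/36.57 minute = 0.02734 minute
In minutes: 0.02734 × 1 = 0.02734 min

Final: 0.02734 min


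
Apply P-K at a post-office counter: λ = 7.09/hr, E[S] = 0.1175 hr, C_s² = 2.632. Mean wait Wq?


ρ = λ·E[S] = 7.09·0.1175 = 0.8331
E[S²] = E[S]²(1+C_s²) = 0.1175²·(1+2.632) = 0.050144
Wq = λ·E[S²]/(2(1−ρ)) = 7.09·0.050144/(2·0.1669) = 1.06492 hr

Final: 1.06492 hr


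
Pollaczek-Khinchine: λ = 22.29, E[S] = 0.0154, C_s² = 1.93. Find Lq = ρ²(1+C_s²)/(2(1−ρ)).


ρ = λ·E[S] = 22.29·0.0154 = 0.3433
Lq = ρ²(1+C_s²)/(2(1−ρ)) = 0.1178·(1+1.93)/(2·0.6567)
= 0.1178·2.9300/1.3135 = 0.26285

Final: 0.26285


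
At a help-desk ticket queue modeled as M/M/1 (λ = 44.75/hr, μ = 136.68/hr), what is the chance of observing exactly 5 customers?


ρ = 44.75/136.68 = 0.3274
P_n = (1−ρ)·ρ^n = (1 − 0.3274)·0.3274^5 = 0.6726·0.003762 = 0.002530

Final: 0.002530


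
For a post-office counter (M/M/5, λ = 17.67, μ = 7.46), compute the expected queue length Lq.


a = λ/μ = 2.3686; ρ = a/5 = 0.4737
P₀ = 0.091905
Lq = P₀·a^c·ρ / (c!·(1−ρ)²) = 0.091905·74.55703·0.4737/(120·0.27696)
= 0.09767

Final: 0.09767


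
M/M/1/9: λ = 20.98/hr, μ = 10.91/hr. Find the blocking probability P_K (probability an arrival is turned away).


ρ = λ/μ = 20.98/10.91 = 1.9230
P_K = (1−ρ)ρ^K/(1−ρ^(K+1)) = (-0.9230·359.605727)/(1 − 691.524120)
= -331.918393/-690.524120 = 0.480676

Final: 0.480676


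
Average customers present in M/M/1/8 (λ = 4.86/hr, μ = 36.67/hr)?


ρ = 4.86/36.67 = 0.1325
L = ρ[1 − (K+1)ρ^K + Kρ^(K+1)] / [(1−ρ)(1−ρ^(K+1))]
Numerator: 0.1325·(1 − 9·0.00000009519 + 8·0.00000001262) = 0.132533
Denominator: (0.8675)·(1.000000) = 0.867467
L = 0.132533/0.867467 = 0.1528

Final: 0.1528


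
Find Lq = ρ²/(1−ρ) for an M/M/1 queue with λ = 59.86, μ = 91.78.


ρ = 59.86/91.78 = 0.6522
Lq = ρ²/(1−ρ) = 0.4254/0.3478 = 1.2231

Final: 1.2231


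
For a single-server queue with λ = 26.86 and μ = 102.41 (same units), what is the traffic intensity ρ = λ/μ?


ρ = λ/μ = 26.86/102.41 = 0.2623

Final: 0.2623


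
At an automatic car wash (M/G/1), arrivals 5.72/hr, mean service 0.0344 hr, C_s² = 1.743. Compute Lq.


ρ = λ·E[S] = 5.72·0.0344 = 0.1968
Lq = ρ²(1+C_s²)/(2(1−ρ)) = 0.03872·(1+1.743)/(2·0.8032)
= 0.03872·2.7430/1.6065 = 0.06611

Final: 0.06611


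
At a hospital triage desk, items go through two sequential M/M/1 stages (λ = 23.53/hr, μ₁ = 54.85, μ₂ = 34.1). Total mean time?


Each node sees arrival rate λ = 23.53/hr (tandem ⇒ throughput preserved).
W₁ = 1/(μ₁−λ) = 1/(54.85−23.53) = 0.03193 hr
W₂ = 1/(μ₂−λ) = 1/(34.1−23.53) = 0.09461 hr
W_total = W₁ + W₂ = 0.03193 + 0.09461 = 0.12654 hr

Final: 0.12654 hr


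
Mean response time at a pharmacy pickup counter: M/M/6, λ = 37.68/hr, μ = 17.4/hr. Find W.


a = 2.1655; ρ = 0.3609; P₀ = 0.114416
Lq = P₀·a^c·ρ/(c!(1−ρ)²) = 0.01448
Wq = Lq/λ = 0.01448/37.68 = 0.0003843 hr
W = Wq + 1/μ = 0.0003843 + 0.05747 = 0.05786 hr

Final: 0.05786 hr


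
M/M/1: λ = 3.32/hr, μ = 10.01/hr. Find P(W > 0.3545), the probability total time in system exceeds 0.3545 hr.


W ~ Exponential(μ−λ) for M/M/1.
μ − λ = 10.01 − 3.32 = 6.6900
P(W > t) = e^{−(μ−λ)t} = e^{−2.3716} = 0.093331

Final: 0.093331


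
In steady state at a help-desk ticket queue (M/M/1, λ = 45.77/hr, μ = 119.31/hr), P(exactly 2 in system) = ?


ρ = 45.77/119.31 = 0.3836
P_n = (1−ρ)·ρ^n = (1 − 0.3836)·0.3836^2 = 0.6164·0.147166 = 0.090710

Final: 0.090710


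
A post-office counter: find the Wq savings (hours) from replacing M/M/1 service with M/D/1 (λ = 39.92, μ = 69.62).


ρ = 39.92/69.62 = 0.5734
Wq(M/M/1) = ρ/(μ−λ) = 0.5734/29.70 = 0.01931 hr
Wq(M/D/1) = ρ/(2(μ−λ)) = 0.009653 hr
Savings = 0.01931 − 0.009653 = 0.009653 hr

Final: 0.009653 hr


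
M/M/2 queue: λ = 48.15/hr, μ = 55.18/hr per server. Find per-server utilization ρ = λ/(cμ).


ρ = λ/(cμ) = 48.15/(2·55.18) = 48.15/110.36 = 0.4363

Final: 0.4363


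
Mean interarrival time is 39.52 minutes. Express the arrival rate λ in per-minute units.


λ = 1/(interarrival time) in consistent units.
1 minute = 1 min, so λ = 1/39.52 = 0.02530 per minute

Final: 0.02530 /min


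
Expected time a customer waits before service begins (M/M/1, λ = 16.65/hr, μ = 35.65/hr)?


ρ = 16.65/35.65 = 0.4670
Wq = ρ/(μ−λ) = 0.4670/(35.65 − 16.65) = 0.4670/19.00 = 0.02458 hr

Final: 0.02458 hr


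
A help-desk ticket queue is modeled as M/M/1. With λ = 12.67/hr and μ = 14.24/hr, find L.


ρ = λ/μ = 12.67/14.24 = 0.8897
L = ρ/(1−ρ) = 0.8897/(1 − 0.8897) = 0.8897/0.1103 = 8.0701

Final: 8.0701


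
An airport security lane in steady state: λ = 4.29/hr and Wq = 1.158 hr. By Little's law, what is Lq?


Lq = λWq = 4.29·1.158 = 4.9678

Final: 4.9678


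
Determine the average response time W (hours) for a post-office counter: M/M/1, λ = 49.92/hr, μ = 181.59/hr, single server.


W = 1/(μ−λ) = 1/(181.59 − 49.92) = 1/131.67 = 0.007595 hr

Final: 0.007595 hr


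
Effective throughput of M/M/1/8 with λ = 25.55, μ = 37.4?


ρ = 0.6832; P_K = (1−ρ)ρ^8/(1−ρ^9) = 0.015535
λ_eff = λ(1 − P_K) = 25.55·(1 − 0.015535) = 25.55·0.984465 = 25.1531 /hr

Final: 25.1531 /hr


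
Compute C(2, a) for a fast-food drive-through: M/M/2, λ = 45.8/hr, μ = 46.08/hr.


a = λ/μ = 0.9939; ρ = a/2 = 0.4970
P₀ = 0.336039 (from M/M/c formula)
C(c,a) = [a^c/(c!(1−ρ))]·P₀ = [0.98788/(2·0.5030)]·0.336039
= 0.98192·0.336039 = 0.329963

Final: 0.329963


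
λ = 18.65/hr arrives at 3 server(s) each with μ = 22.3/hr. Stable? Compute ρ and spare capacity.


Total capacity cμ = 3·22.3 = 66.90/hr
ρ = λ/(cμ) = 18.65/66.90 = 0.2788
Stable ⇔ ρ < 1: YES
Spare capacity = cμ − λ = 66.90 − 18.65 = 48.25/hr

Final: ρ = 0.2788; stable; margin = 48.25/hr


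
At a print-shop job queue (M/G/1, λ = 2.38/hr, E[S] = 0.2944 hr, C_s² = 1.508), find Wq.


ρ = λ·E[S] = 2.38·0.2944 = 0.7007
E[S²] = E[S]²(1+C_s²) = 0.2944²·(1+1.508) = 0.217372
Wq = λ·E[S²]/(2(1−ρ)) = 2.38·0.217372/(2·0.2993) = 0.86418 hr

Final: 0.86418 hr


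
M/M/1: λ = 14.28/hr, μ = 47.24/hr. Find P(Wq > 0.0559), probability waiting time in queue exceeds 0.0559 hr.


ρ = 14.28/47.24 = 0.3023
P(Wq > t) = ρ·e^{−(μ−λ)t} = 0.3023·e^{−1.8425}
= 0.3023·0.158427 = 0.047890

Final: 0.047890


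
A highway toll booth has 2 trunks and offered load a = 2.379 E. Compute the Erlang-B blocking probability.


B(c,a) = (a^c/c!) / Σ_{k=0}^{c} a^k/k!
a^2/2! = 2.829820
Σ terms (k=0..2): 1.00000 + 2.37900 + 2.82982 = 6.208820
B = 2.829820/6.208820 = 0.455774

Final: 0.455774


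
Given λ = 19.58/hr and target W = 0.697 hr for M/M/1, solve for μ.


W = 1/(μ−λ) ⇒ μ − λ = 1/W = 1/0.697 = 1.4347
μ = λ + 1/W = 19.58 + 1.4347 = 21.0147 per hr

Final: 21.0147 /hr


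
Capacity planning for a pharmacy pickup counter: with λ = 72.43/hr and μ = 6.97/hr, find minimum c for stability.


Stability requires cμ > λ ⇔ c > λ/μ.
λ/μ = 72.43/6.97 = 10.3917
Minimum integer c = ⌊10.3917⌋ + 1 = 11
Check: 11·6.97 = 76.67 > 72.43, while 10·6.97 = 69.70 ≤ 72.43

Final: 11 servers


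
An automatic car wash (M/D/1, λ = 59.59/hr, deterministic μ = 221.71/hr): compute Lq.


ρ = 59.59/221.71 = 0.2688
M/D/1: Lq = ρ²/(2(1−ρ)) = 0.07224/(2·0.7312) = 0.04940

Final: 0.04940


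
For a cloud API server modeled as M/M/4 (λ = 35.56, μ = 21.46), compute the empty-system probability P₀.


a = λ/μ = 35.56/21.46 = 1.6570; ρ = a/c = 0.4143
Σ_{k=0}^{3} a^k/k! (terms k=0..3) = 1.00000 + 1.65704 + 1.37288 + 0.75831 = 4.78823
Tail: a^4/(4!(1−ρ)) = 7.53925/(24·0.5857) = 0.53630
P₀ = 1/(4.78823 + 0.53630) = 1/5.32453 = 0.187810

Final: 0.187810


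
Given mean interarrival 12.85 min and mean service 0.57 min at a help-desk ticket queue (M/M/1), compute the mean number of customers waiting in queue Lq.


λ = 60/12.85 = 4.6693 /hr
μ = 60/0.57 = 105.2632 /hr
ρ = λ/μ = 4.6693/105.2632 = 0.04436
Lq = ρ²/(1−ρ) = 0.001968/0.9556 = 0.002059

Final: 0.002059


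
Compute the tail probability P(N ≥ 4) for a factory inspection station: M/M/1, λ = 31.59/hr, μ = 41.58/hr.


ρ = 31.59/41.58 = 0.7597
P(N ≥ n) = ρ^n = 0.7597^4 = 0.333166

Final: 0.333166


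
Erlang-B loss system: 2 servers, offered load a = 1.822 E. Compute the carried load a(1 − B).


B(2,1.822) = 0.370348 (Erlang-B)
Carried load = a(1 − B) = 1.822·(1 − 0.370348) = 1.822·0.629652 = 1.1472 E

Final: 1.1472 Erlangs


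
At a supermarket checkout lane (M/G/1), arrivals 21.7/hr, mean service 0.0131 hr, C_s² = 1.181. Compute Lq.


ρ = λ·E[S] = 21.7·0.0131 = 0.2843
Lq = ρ²(1+C_s²)/(2(1−ρ)) = 0.08081·(1+1.181)/(2·0.7157)
= 0.08081·2.1810/1.4315 = 0.12312

Final: 0.12312


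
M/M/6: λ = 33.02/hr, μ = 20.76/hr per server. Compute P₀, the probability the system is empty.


a = λ/μ = 33.02/20.76 = 1.5906; ρ = a/c = 0.2651
Σ_{k=0}^{5} a^k/k! (terms k=0..5) = 1.00000 + 1.59056 + 1.26494 + 0.67065 + 0.26668 + 0.08483 = 4.87766
Tail: a^6/(6!(1−ρ)) = 16.19192/(720·0.7349) = 0.03060
P₀ = 1/(4.87766 + 0.03060) = 1/4.90826 = 0.203738

Final: 0.203738


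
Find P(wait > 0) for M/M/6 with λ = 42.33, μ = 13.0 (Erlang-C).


a = λ/μ = 3.2562; ρ = a/6 = 0.5427
P₀ = 0.037502 (from M/M/c formula)
C(c,a) = [a^c/(c!(1−ρ))]·P₀ = [1191.87167/(720·0.4573)]·0.037502
= 3.61983·0.037502 = 0.135750

Final: 0.135750


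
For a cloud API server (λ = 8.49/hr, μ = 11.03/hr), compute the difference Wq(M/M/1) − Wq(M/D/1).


ρ = 8.49/11.03 = 0.7697
Wq(M/M/1) = ρ/(μ−λ) = 0.7697/2.54 = 0.30304 hr
Wq(M/D/1) = ρ/(2(μ−λ)) = 0.15152 hr
Savings = 0.30304 − 0.15152 = 0.15152 hr

Final: 0.15152 hr


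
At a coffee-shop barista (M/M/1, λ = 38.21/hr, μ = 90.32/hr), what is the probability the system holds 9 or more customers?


ρ = 38.21/90.32 = 0.4231
P(N ≥ n) = ρ^n = 0.4231^9 = 0.0004340

Final: 0.0004340


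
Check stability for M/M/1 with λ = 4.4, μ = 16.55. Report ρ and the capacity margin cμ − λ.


Total capacity cμ = 1·16.55 = 16.55/hr
ρ = λ/(cμ) = 4.4/16.55 = 0.2659
Stable ⇔ ρ < 1: YES
Spare capacity = cμ − λ = 16.55 − 4.4 = 12.15/hr

Final: ρ = 0.2659; stable; margin = 12.15/hr


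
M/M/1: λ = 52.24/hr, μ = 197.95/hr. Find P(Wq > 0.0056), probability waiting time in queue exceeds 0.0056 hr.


ρ = 52.24/197.95 = 0.2639
P(Wq > t) = ρ·e^{−(μ−λ)t} = 0.2639·e^{−0.8160}
= 0.2639·0.442208 = 0.116701

Final: 0.116701


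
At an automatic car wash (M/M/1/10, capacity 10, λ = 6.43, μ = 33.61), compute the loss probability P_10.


ρ = λ/μ = 6.43/33.61 = 0.1913
P_K = (1−ρ)ρ^K/(1−ρ^(K+1)) = (0.8087·0.00000006568)/(1 − 0.00000001257)
= 0.00000005311/1.000000 = 0.00000005311

Final: 0.00000005311


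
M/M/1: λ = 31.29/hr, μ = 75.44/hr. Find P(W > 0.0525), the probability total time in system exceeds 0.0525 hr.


W ~ Exponential(μ−λ) for M/M/1.
μ − λ = 75.44 − 31.29 = 44.1500
P(W > t) = e^{−(μ−λ)t} = e^{−2.3179} = 0.098483

Final: 0.098483


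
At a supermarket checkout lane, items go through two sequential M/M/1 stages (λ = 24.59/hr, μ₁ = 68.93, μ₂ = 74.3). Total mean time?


Each node sees arrival rate λ = 24.59/hr (tandem ⇒ throughput preserved).
W₁ = 1/(μ₁−λ) = 1/(68.93−24.59) = 0.02255 hr
W₂ = 1/(μ₂−λ) = 1/(74.3−24.59) = 0.02012 hr
W_total = W₁ + W₂ = 0.02255 + 0.02012 = 0.04267 hr

Final: 0.04267 hr


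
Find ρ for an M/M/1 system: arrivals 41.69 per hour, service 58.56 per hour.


ρ = λ/μ = 41.69/58.56 = 0.7119

Final: 0.7119


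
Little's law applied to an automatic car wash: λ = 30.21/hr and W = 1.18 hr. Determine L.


L = λW = 30.21·1.18 = 35.6478

Final: 35.6478


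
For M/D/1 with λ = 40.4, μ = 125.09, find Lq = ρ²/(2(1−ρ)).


ρ = 40.4/125.09 = 0.3230
M/D/1: Lq = ρ²/(2(1−ρ)) = 0.1043/(2·0.6770) = 0.07703

Final: 0.07703


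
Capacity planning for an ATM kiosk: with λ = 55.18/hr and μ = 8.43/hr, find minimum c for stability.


Stability requires cμ > λ ⇔ c > λ/μ.
λ/μ = 55.18/8.43 = 6.5457
Minimum integer c = ⌊6.5457⌋ + 1 = 7
Check: 7·8.43 = 59.01 > 55.18, while 6·8.43 = 50.58 ≤ 55.18

Final: 7 servers


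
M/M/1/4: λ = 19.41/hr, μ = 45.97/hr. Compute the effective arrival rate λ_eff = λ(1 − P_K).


ρ = 0.4222; P_K = (1−ρ)ρ^4/(1−ρ^5) = 0.018613
λ_eff = λ(1 − P_K) = 19.41·(1 − 0.018613) = 19.41·0.981387 = 19.0487 /hr

Final: 19.0487 /hr


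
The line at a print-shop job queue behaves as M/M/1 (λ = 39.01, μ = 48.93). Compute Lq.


ρ = 39.01/48.93 = 0.7973
Lq = ρ²/(1−ρ) = 0.6356/0.2027 = 3.1352

Final: 3.1352


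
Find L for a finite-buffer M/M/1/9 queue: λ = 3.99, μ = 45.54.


ρ = 3.99/45.54 = 0.08762
L = ρ[1 − (K+1)ρ^K + Kρ^(K+1)] / [(1−ρ)(1−ρ^(K+1))]
Numerator: 0.08762·(1 − 10·3.042e-10 + 9·2.666e-11) = 0.087615
Denominator: (0.9124)·(1.000000) = 0.912385
L = 0.087615/0.912385 = 0.09603

Final: 0.09603


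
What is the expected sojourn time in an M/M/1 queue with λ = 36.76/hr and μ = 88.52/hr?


W = 1/(μ−λ) = 1/(88.52 − 36.76) = 1/51.76 = 0.01932 hr

Final: 0.01932 hr


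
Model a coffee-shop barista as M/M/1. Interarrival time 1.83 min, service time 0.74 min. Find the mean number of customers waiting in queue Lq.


λ = 60/1.83 = 32.7869 /hr
μ = 60/0.74 = 81.0811 /hr
ρ = λ/μ = 32.7869/81.0811 = 0.4044
Lq = ρ²/(1−ρ) = 0.1635/0.5956 = 0.2745

Final: 0.2745


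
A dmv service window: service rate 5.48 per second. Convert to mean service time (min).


Mean service time = 1/μ = 1/5.48 second = 0.18248 second
In minutes: 0.18248 × 0.0166667 = 0.003041 min

Final: 0.003041 min


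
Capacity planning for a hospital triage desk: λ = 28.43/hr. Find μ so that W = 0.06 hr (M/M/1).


W = 1/(μ−λ) ⇒ μ − λ = 1/W = 1/0.06 = 16.6667
μ = λ + 1/W = 28.43 + 16.6667 = 45.0967 per hr

Final: 45.0967 /hr


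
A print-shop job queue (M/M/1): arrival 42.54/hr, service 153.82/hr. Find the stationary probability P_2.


ρ = 42.54/153.82 = 0.2766
P_n = (1−ρ)·ρ^n = (1 − 0.2766)·0.2766^2 = 0.7234·0.076484 = 0.055332

Final: 0.055332


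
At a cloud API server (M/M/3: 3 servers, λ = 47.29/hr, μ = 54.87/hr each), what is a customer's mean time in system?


a = 0.8619; ρ = 0.2873; P₀ = 0.419647
Lq = P₀·a^c·ρ/(c!(1−ρ)²) = 0.02532
Wq = Lq/λ = 0.02532/47.29 = 0.0005355 hr
W = Wq + 1/μ = 0.0005355 + 0.01822 = 0.01876 hr

Final: 0.01876 hr


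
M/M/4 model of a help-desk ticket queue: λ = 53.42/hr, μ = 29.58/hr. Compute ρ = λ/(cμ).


ρ = λ/(cμ) = 53.42/(4·29.58) = 53.42/118.32 = 0.4515

Final: 0.4515


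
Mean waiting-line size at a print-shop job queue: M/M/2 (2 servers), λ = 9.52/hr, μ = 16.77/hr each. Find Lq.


a = λ/μ = 0.5677; ρ = a/2 = 0.2838
P₀ = 0.557826
Lq = P₀·a^c·ρ / (c!·(1−ρ)²) = 0.557826·0.32226·0.2838/(2·0.51288)
= 0.04974

Final: 0.04974


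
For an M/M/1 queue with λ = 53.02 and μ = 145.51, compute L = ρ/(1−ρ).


ρ = λ/μ = 53.02/145.51 = 0.3644
L = ρ/(1−ρ) = 0.3644/(1 − 0.3644) = 0.3644/0.6356 = 0.5733

Final: 0.5733


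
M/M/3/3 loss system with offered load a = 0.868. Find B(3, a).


B(c,a) = (a^c/c!) / Σ_{k=0}^{c} a^k/k!
a^3/3! = 0.108995
Σ terms (k=0..3): 1.00000 + 0.86800 + 0.37671 + 0.10900 = 2.353707
B = 0.108995/2.353707 = 0.046308

Final: 0.046308


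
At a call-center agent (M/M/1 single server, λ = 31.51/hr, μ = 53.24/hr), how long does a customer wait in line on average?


ρ = 31.51/53.24 = 0.5918
Wq = ρ/(μ−λ) = 0.5918/(53.24 − 31.51) = 0.5918/21.73 = 0.02724 hr

Final: 0.02724 hr


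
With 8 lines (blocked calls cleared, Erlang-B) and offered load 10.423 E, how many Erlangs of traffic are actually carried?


B(8,10.423) = 0.357688 (Erlang-B)
Carried load = a(1 − B) = 10.423·(1 − 0.357688) = 10.423·0.642312 = 6.6948 E

Final: 6.6948 Erlangs


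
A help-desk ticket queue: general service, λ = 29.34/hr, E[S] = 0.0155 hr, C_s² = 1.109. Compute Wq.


ρ = λ·E[S] = 29.34·0.0155 = 0.4548
E[S²] = E[S]²(1+C_s²) = 0.0155²·(1+1.109) = 0.0005067
Wq = λ·E[S²]/(2(1−ρ)) = 29.34·0.0005067/(2·0.5452) = 0.01363 hr

Final: 0.01363 hr


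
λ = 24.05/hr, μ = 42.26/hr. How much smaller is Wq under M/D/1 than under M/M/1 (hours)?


ρ = 24.05/42.26 = 0.5691
Wq(M/M/1) = ρ/(μ−λ) = 0.5691/18.21 = 0.03125 hr
Wq(M/D/1) = ρ/(2(μ−λ)) = 0.01563 hr
Savings = 0.03125 − 0.01563 = 0.01563 hr

Final: 0.01563 hr


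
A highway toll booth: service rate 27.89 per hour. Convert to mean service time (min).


Mean service time = 1/μ = 1/27.89 hour = 0.03586 hour
In minutes: 0.03586 × 60 = 2.1513 min

Final: 2.1513 min


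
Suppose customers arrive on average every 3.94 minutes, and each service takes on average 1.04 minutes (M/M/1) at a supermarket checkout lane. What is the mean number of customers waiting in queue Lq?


λ = 60/3.94 = 15.2284 /hr
μ = 60/1.04 = 57.6923 /hr
ρ = λ/μ = 15.2284/57.6923 = 0.2640
Lq = ρ²/(1−ρ) = 0.06967/0.7360 = 0.09466

Final: 0.09466


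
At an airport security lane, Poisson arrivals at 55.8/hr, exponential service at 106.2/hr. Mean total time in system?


W = 1/(μ−λ) = 1/(106.2 − 55.8) = 1/50.40 = 0.01984 hr

Final: 0.01984 hr


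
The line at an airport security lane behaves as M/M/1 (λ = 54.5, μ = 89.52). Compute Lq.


ρ = 54.5/89.52 = 0.6088
Lq = ρ²/(1−ρ) = 0.3706/0.3912 = 0.9475

Final: 0.9475


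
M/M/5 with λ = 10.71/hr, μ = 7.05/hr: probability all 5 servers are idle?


a = λ/μ = 10.71/7.05 = 1.5191; ρ = a/c = 0.3038
Σ_{k=0}^{4} a^k/k! (terms k=0..4) = 1.00000 + 1.51915 + 1.15391 + 0.58432 + 0.22192 = 4.47929
Tail: a^5/(5!(1−ρ)) = 8.09099/(120·0.6962) = 0.09685
P₀ = 1/(4.47929 + 0.09685) = 1/4.57614 = 0.218525

Final: 0.218525


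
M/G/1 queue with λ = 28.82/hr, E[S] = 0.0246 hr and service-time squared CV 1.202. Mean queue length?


ρ = λ·E[S] = 28.82·0.0246 = 0.7090
Lq = ρ²(1+C_s²)/(2(1−ρ)) = 0.5026·(1+1.202)/(2·0.2910)
= 0.5026·2.2020/0.5821 = 1.90156

Final: 1.90156


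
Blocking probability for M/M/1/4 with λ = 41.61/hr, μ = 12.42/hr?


ρ = λ/μ = 41.61/12.42 = 3.3502
P_K = (1−ρ)ρ^K/(1−ρ^(K+1)) = (-2.3502·125.980834)/(1 − 422.066225)
= -296.085391/-421.066225 = 0.703180

Final: 0.703180


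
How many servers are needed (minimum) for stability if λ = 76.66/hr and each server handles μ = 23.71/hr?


Stability requires cμ > λ ⇔ c > λ/μ.
λ/μ = 76.66/23.71 = 3.2332
Minimum integer c = ⌊3.2332⌋ + 1 = 4
Check: 4·23.71 = 94.84 > 76.66, while 3·23.71 = 71.13 ≤ 76.66

Final: 4 servers


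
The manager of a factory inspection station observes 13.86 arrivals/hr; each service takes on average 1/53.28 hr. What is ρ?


ρ = λ/μ = 13.86/53.28 = 0.2601

Final: 0.2601


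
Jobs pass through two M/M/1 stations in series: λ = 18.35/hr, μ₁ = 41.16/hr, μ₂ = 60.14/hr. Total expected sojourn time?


Each node sees arrival rate λ = 18.35/hr (tandem ⇒ throughput preserved).
W₁ = 1/(μ₁−λ) = 1/(41.16−18.35) = 0.04384 hr
W₂ = 1/(μ₂−λ) = 1/(60.14−18.35) = 0.02393 hr
W_total = W₁ + W₂ = 0.04384 + 0.02393 = 0.06777 hr

Final: 0.06777 hr


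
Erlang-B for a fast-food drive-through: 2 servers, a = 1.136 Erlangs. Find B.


B(c,a) = (a^c/c!) / Σ_{k=0}^{c} a^k/k!
a^2/2! = 0.645248
Σ terms (k=0..2): 1.00000 + 1.13600 + 0.64525 = 2.781248
B = 0.645248/2.781248 = 0.231999

Final: 0.231999


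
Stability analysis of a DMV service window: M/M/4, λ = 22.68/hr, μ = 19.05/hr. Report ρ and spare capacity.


Total capacity cμ = 4·19.05 = 76.20/hr
ρ = λ/(cμ) = 22.68/76.20 = 0.2976
Stable ⇔ ρ < 1: YES
Spare capacity = cμ − λ = 76.20 − 22.68 = 53.52/hr

Final: ρ = 0.2976; stable; margin = 53.52/hr


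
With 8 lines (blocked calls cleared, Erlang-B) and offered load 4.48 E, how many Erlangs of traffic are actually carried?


B(8,4.48) = 0.047478 (Erlang-B)
Carried load = a(1 − B) = 4.48·(1 − 0.047478) = 4.48·0.952522 = 4.2673 E

Final: 4.2673 Erlangs


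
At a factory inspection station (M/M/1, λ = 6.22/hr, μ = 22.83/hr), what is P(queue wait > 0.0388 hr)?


ρ = 6.22/22.83 = 0.2724
P(Wq > t) = ρ·e^{−(μ−λ)t} = 0.2724·e^{−0.6445}
= 0.2724·0.524942 = 0.143020

Final: 0.143020


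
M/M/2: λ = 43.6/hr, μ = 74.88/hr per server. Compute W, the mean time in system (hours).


a = 0.5823; ρ = 0.2911; P₀ = 0.549028
Lq = P₀·a^c·ρ/(c!(1−ρ)²) = 0.05392
Wq = Lq/λ = 0.05392/43.6 = 0.001237 hr
W = Wq + 1/μ = 0.001237 + 0.01335 = 0.01459 hr

Final: 0.01459 hr


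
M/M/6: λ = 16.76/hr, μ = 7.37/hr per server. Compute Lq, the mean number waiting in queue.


a = λ/μ = 2.2741; ρ = a/6 = 0.3790
P₀ = 0.102560
Lq = P₀·a^c·ρ / (c!·(1−ρ)²) = 0.102560·138.30541·0.3790/(720·0.38562)
= 0.01936

Final: 0.01936


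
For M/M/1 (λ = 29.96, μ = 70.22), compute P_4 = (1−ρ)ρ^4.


ρ = 29.96/70.22 = 0.4267
P_n = (1−ρ)·ρ^n = (1 − 0.4267)·0.4267^4 = 0.5733·0.033138 = 0.018999

Final: 0.018999


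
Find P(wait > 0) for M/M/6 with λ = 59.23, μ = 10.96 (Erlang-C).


a = λ/μ = 5.4042; ρ = a/6 = 0.9007
P₀ = 0.002129 (from M/M/c formula)
C(c,a) = [a^c/(c!(1−ρ))]·P₀ = [24910.76536/(720·0.09930)]·0.002129
= 348.42010·0.002129 = 0.741817

Final: 0.741817


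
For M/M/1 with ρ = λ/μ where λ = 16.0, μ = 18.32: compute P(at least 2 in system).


ρ = 16.0/18.32 = 0.8734
P(N ≥ n) = ρ^n = 0.8734^2 = 0.762762

Final: 0.762762


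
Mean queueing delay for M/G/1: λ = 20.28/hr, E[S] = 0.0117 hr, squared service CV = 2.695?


ρ = λ·E[S] = 20.28·0.0117 = 0.2373
E[S²] = E[S]²(1+C_s²) = 0.0117²·(1+2.695) = 0.0005058
Wq = λ·E[S²]/(2(1−ρ)) = 20.28·0.0005058/(2·0.7627) = 0.006724 hr

Final: 0.006724 hr


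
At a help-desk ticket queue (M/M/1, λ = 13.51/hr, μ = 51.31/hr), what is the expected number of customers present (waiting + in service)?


ρ = λ/μ = 13.51/51.31 = 0.2633
L = ρ/(1−ρ) = 0.2633/(1 − 0.2633) = 0.2633/0.7367 = 0.3574

Final: 0.3574


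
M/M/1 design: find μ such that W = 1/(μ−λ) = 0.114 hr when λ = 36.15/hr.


W = 1/(μ−λ) ⇒ μ − λ = 1/W = 1/0.114 = 8.7719
μ = λ + 1/W = 36.15 + 8.7719 = 44.9219 per hr

Final: 44.9219 /hr


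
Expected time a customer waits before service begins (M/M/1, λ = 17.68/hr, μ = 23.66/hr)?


ρ = 17.68/23.66 = 0.7473
Wq = ρ/(μ−λ) = 0.7473/(23.66 − 17.68) = 0.7473/5.98 = 0.1250 hr

Final: 0.1250 hr


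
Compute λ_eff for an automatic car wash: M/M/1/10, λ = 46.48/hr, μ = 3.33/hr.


ρ = 13.9580; P_K = (1−ρ)ρ^10/(1−ρ^11) = 0.928356
λ_eff = λ(1 − P_K) = 46.48·(1 − 0.928356) = 46.48·0.071644 = 3.3300 /hr

Final: 3.3300 /hr


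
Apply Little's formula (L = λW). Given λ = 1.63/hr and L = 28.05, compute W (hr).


W = L/λ = 28.05/1.63 = 17.2086 hr

Final: 17.2086 hr


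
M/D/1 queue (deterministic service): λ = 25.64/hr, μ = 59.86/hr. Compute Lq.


ρ = 25.64/59.86 = 0.4283
M/D/1: Lq = ρ²/(2(1−ρ)) = 0.1835/(2·0.5717) = 0.16047

Final: 0.16047


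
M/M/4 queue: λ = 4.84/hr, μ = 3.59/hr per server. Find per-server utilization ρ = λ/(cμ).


ρ = λ/(cμ) = 4.84/(4·3.59) = 4.84/14.36 = 0.3370

Final: 0.3370


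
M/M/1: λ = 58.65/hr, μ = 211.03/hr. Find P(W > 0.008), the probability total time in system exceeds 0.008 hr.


W ~ Exponential(μ−λ) for M/M/1.
μ − λ = 211.03 − 58.65 = 152.3800
P(W > t) = e^{−(μ−λ)t} = e^{−1.2190} = 0.295514

Final: 0.295514


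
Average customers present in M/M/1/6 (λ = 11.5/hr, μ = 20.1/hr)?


ρ = 11.5/20.1 = 0.5721
L = ρ[1 − (K+1)ρ^K + Kρ^(K+1)] / [(1−ρ)(1−ρ^(K+1))]
Numerator: 0.5721·(1 − 7·0.035076 + 6·0.020068) = 0.500552
Denominator: (0.4279)·(0.979932) = 0.419274
L = 0.500552/0.419274 = 1.1939

Final: 1.1939


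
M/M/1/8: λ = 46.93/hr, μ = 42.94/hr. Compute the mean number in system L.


ρ = 46.93/42.94 = 1.0929
L = ρ[1 − (K+1)ρ^K + Kρ^(K+1)] / [(1−ρ)(1−ρ^(K+1))]
Numerator: 1.0929·(1 − 9·2.035673 + 8·2.224829) = 0.521947
Denominator: (-0.09292)·(-1.224829) = 0.113812
L = 0.521947/0.113812 = 4.5861

Final: 4.5861


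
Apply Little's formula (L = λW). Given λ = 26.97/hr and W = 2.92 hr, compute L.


L = λW = 26.97·2.92 = 78.7524

Final: 78.7524


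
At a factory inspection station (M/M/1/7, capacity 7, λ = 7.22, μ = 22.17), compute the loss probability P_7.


ρ = λ/μ = 7.22/22.17 = 0.3257
P_K = (1−ρ)ρ^K/(1−ρ^(K+1)) = (0.6743·0.0003885)/(1 − 0.0001265)
= 0.0002620/0.999873 = 0.0002620

Final: 0.0002620


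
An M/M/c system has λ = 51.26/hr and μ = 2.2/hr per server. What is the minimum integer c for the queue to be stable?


Stability requires cμ > λ ⇔ c > λ/μ.
λ/μ = 51.26/2.2 = 23.3000
Minimum integer c = ⌊23.3000⌋ + 1 = 24
Check: 24·2.2 = 52.80 > 51.26, while 23·2.2 = 50.60 ≤ 51.26

Final: 24 servers


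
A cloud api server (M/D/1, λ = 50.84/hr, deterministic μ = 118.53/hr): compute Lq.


ρ = 50.84/118.53 = 0.4289
M/D/1: Lq = ρ²/(2(1−ρ)) = 0.1840/(2·0.5711) = 0.16108

Final: 0.16108


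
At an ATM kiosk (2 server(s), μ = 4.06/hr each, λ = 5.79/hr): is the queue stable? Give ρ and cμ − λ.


Total capacity cμ = 2·4.06 = 8.12/hr
ρ = λ/(cμ) = 5.79/8.12 = 0.7131
Stable ⇔ ρ < 1: YES
Spare capacity = cμ − λ = 8.12 − 5.79 = 2.33/hr

Final: ρ = 0.7131; stable; margin = 2.33/hr


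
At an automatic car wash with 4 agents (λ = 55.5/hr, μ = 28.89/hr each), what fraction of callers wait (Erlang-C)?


a = λ/μ = 1.9211; ρ = a/4 = 0.4803
P₀ = 0.142047 (from M/M/c formula)
C(c,a) = [a^c/(c!(1−ρ))]·P₀ = [13.62015/(24·0.5197)]·0.142047
= 1.09192·0.142047 = 0.155105

Final: 0.155105


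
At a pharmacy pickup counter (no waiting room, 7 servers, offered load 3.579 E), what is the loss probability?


B(c,a) = (a^c/c!) / Σ_{k=0}^{c} a^k/k!
a^7/7! = 1.492455
Σ terms (k=0..7): 1.00000 + 3.57900 + 6.40462 + 7.64071 + 6.83653 + 4.89359 + 2.91902 + 1.49246 = 34.765926
B = 1.492455/34.765926 = 0.042929

Final: 0.042929


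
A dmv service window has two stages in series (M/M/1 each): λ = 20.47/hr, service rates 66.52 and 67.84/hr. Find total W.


Each node sees arrival rate λ = 20.47/hr (tandem ⇒ throughput preserved).
W₁ = 1/(μ₁−λ) = 1/(66.52−20.47) = 0.02172 hr
W₂ = 1/(μ₂−λ) = 1/(67.84−20.47) = 0.02111 hr
W_total = W₁ + W₂ = 0.02172 + 0.02111 = 0.04283 hr

Final: 0.04283 hr


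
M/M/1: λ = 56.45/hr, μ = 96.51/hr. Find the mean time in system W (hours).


W = 1/(μ−λ) = 1/(96.51 − 56.45) = 1/40.06 = 0.02496 hr

Final: 0.02496 hr


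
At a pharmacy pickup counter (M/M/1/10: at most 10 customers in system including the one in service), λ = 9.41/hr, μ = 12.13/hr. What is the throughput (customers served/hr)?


ρ = 0.7758; P_K = (1−ρ)ρ^10/(1−ρ^11) = 0.018856
λ_eff = λ(1 − P_K) = 9.41·(1 − 0.018856) = 9.41·0.981144 = 9.2326 /hr

Final: 9.2326 /hr


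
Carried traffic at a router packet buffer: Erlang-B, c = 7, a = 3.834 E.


B(7,3.834) = 0.054528 (Erlang-B)
Carried load = a(1 − B) = 3.834·(1 − 0.054528) = 3.834·0.945472 = 3.6249 E

Final: 3.6249 Erlangs


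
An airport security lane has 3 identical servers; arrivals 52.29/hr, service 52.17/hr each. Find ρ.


ρ = λ/(cμ) = 52.29/(3·52.17) = 52.29/156.51 = 0.3341

Final: 0.3341


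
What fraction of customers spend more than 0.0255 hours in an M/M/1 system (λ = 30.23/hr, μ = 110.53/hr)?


W ~ Exponential(μ−λ) for M/M/1.
μ − λ = 110.53 − 30.23 = 80.3000
P(W > t) = e^{−(μ−λ)t} = e^{−2.0476} = 0.129038

Final: 0.129038


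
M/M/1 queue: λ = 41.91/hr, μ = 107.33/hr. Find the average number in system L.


ρ = λ/μ = 41.91/107.33 = 0.3905
L = ρ/(1−ρ) = 0.3905/(1 − 0.3905) = 0.3905/0.6095 = 0.6406

Final: 0.6406


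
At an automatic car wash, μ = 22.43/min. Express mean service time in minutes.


Mean service time = 1/μ = 1/22.43 minute = 0.04458 minute
In minutes: 0.04458 × 1 = 0.04458 min

Final: 0.04458 min


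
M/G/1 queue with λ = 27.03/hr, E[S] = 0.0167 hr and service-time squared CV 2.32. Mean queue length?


ρ = λ·E[S] = 27.03·0.0167 = 0.4514
Lq = ρ²(1+C_s²)/(2(1−ρ)) = 0.2038·(1+2.32)/(2·0.5486)
= 0.2038·3.3200/1.0972 = 0.61656

Final: 0.61656


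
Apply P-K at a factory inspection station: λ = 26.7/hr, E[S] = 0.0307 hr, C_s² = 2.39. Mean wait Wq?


ρ = λ·E[S] = 26.7·0.0307 = 0.8197
E[S²] = E[S]²(1+C_s²) = 0.0307²·(1+2.39) = 0.003195
Wq = λ·E[S²]/(2(1−ρ)) = 26.7·0.003195/(2·0.1803) = 0.23656 hr

Final: 0.23656 hr


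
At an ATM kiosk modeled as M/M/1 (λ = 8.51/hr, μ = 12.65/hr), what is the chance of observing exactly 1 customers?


ρ = 8.51/12.65 = 0.6727
P_n = (1−ρ)·ρ^n = (1 − 0.6727)·0.6727^1 = 0.3273·0.672727 = 0.220165

Final: 0.220165


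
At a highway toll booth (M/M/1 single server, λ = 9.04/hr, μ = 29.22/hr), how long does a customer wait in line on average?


ρ = 9.04/29.22 = 0.3094
Wq = ρ/(μ−λ) = 0.3094/(29.22 − 9.04) = 0.3094/20.18 = 0.01533 hr

Final: 0.01533 hr


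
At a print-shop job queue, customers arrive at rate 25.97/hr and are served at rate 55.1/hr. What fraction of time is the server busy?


ρ = λ/μ = 25.97/55.1 = 0.4713

Final: 0.4713


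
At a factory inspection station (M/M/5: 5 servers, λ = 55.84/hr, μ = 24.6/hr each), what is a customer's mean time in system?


a = 2.2699; ρ = 0.4540; P₀ = 0.101818
Lq = P₀·a^c·ρ/(c!(1−ρ)²) = 0.07786
Wq = Lq/λ = 0.07786/55.84 = 0.001394 hr
W = Wq + 1/μ = 0.001394 + 0.04065 = 0.04204 hr

Final: 0.04204 hr


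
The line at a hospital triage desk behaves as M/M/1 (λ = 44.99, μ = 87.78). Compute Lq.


ρ = 44.99/87.78 = 0.5125
Lq = ρ²/(1−ρ) = 0.2627/0.4875 = 0.5389

Final: 0.5389


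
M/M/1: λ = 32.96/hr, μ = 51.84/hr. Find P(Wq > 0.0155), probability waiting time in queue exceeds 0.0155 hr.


ρ = 32.96/51.84 = 0.6358
P(Wq > t) = ρ·e^{−(μ−λ)t} = 0.6358·e^{−0.2926}
= 0.6358·0.746291 = 0.474494

Final: 0.474494


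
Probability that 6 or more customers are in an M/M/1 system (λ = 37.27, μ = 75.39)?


ρ = 37.27/75.39 = 0.4944
P(N ≥ n) = ρ^n = 0.4944^6 = 0.014597

Final: 0.014597


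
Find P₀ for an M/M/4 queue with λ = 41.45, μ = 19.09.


a = λ/μ = 41.45/19.09 = 2.1713; ρ = a/c = 0.5428
Σ_{k=0}^{3} a^k/k! (terms k=0..3) = 1.00000 + 2.17129 + 2.35726 + 1.70610 = 7.23465
Tail: a^4/(4!(1−ρ)) = 22.22667/(24·0.4572) = 2.02572
P₀ = 1/(7.23465 + 2.02572) = 1/9.26037 = 0.107987

Final: 0.107987


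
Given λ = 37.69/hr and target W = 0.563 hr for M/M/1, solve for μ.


W = 1/(μ−λ) ⇒ μ − λ = 1/W = 1/0.563 = 1.7762
μ = λ + 1/W = 37.69 + 1.7762 = 39.4662 per hr

Final: 39.4662 /hr


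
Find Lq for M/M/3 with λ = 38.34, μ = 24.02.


a = λ/μ = 1.5962; ρ = a/3 = 0.5321
P₀ = 0.188024
Lq = P₀·a^c·ρ / (c!·(1−ρ)²) = 0.188024·4.06665·0.5321/(6·0.21897)
= 0.30965

Final: 0.30965


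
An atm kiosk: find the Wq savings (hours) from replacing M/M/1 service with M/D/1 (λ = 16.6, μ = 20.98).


ρ = 16.6/20.98 = 0.7912
Wq(M/M/1) = ρ/(μ−λ) = 0.7912/4.38 = 0.18065 hr
Wq(M/D/1) = ρ/(2(μ−λ)) = 0.09032 hr
Savings = 0.18065 − 0.09032 = 0.09032 hr

Final: 0.09032 hr


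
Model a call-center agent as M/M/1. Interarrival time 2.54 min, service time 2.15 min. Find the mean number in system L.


λ = 60/2.54 = 23.6220 /hr
μ = 60/2.15 = 27.9070 /hr
ρ = λ/μ = 23.6220/27.9070 = 0.8465
L = ρ/(1−ρ) = 0.8465/0.1535 = 5.5128

Final: 5.5128


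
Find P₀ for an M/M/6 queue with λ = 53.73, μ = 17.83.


a = λ/μ = 53.73/17.83 = 3.0135; ρ = a/c = 0.5022
Σ_{k=0}^{5} a^k/k! (terms k=0..5) = 1.00000 + 3.01346 + 4.54047 + 4.56084 + 3.43598 + 2.07084 = 18.62160
Tail: a^6/(6!(1−ρ)) = 748.84681/(720·0.4978) = 2.08951
P₀ = 1/(18.62160 + 2.08951) = 1/20.71110 = 0.048283

Final: 0.048283


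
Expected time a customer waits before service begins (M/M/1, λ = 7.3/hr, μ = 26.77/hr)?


ρ = 7.3/26.77 = 0.2727
Wq = ρ/(μ−λ) = 0.2727/(26.77 − 7.3) = 0.2727/19.47 = 0.01401 hr

Final: 0.01401 hr


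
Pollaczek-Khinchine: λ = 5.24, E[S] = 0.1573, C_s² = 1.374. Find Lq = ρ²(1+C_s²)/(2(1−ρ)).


ρ = λ·E[S] = 5.24·0.1573 = 0.8243
Lq = ρ²(1+C_s²)/(2(1−ρ)) = 0.6794·(1+1.374)/(2·0.1757)
= 0.6794·2.3740/0.3515 = 4.58860

Final: 4.58860


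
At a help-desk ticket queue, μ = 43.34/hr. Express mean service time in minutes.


Mean service time = 1/μ = 1/43.34 hour = 0.02307 hour
In minutes: 0.02307 × 60 = 1.3844 min

Final: 1.3844 min


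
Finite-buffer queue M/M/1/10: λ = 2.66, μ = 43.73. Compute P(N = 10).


ρ = λ/μ = 2.66/43.73 = 0.06083
P_K = (1−ρ)ρ^K/(1−ρ^(K+1)) = (0.9392·6.935e-13)/(1 − 4.218e-14)
= 6.513e-13/1.000000 = 6.513e-13

Final: 6.513e-13


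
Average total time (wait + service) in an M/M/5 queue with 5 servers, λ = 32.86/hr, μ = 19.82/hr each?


a = 1.6579; ρ = 0.3316; P₀ = 0.190014
Lq = P₀·a^c·ρ/(c!(1−ρ)²) = 0.01472
Wq = Lq/λ = 0.01472/32.86 = 0.0004480 hr
W = Wq + 1/μ = 0.0004480 + 0.05045 = 0.05090 hr

Final: 0.05090 hr


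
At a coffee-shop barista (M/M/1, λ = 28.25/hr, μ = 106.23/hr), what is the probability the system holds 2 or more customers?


ρ = 28.25/106.23 = 0.2659
P(N ≥ n) = ρ^n = 0.2659^2 = 0.070720

Final: 0.070720
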